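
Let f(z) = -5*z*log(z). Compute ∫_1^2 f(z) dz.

Integrate by parts once (u = ln z, dv = -5*z dz).
An antiderivative is F(z) = -5*z**2*(2*log(z) - 1)/4.
Then F(2) - F(1) = (5 - 10*log(2)) - (5/4) = 15/4 - 10*log(2).

15/4 - 10*log(2)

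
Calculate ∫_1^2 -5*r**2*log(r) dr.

35/9 - 40*log(2)/3

Integrate by parts once (u = ln r, dv = -5*r**2 dr).
An antiderivative is F(r) = -5*r**3*(3*log(r) - 1)/9.
Then F(2) - F(1) = (40/9 - 40*log(2)/3) - (5/9) = 35/9 - 40*log(2)/3.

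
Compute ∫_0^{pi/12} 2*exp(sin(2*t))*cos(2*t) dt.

-1 + exp(1/2)

Let u = sin(2*t), so du = 2*cos(2*t) dt. When t = 0, u = 0; when t = pi/12, u = 1/2.
The integral becomes ∫ exp(u) du from 0 to 1/2, with antiderivative exp(u).
Back in t: F(t) = exp(sin(2*t)).
Then F(pi/12) - F(0) = (exp(1/2)) - (1) = -1 + exp(1/2).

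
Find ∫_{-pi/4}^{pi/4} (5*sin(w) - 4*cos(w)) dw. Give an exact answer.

-4*sqrt(2)

An antiderivative is F(w) = -4*sin(w) - 5*cos(w).
Then F(pi/4) - F(-pi/4) = (-9*sqrt(2)/2) - (-sqrt(2)/2) = -4*sqrt(2).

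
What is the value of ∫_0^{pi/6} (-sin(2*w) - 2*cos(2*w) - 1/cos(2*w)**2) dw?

-sqrt(3) - 1/4

An antiderivative is F(w) = -sin(2*w) + cos(2*w)/2 - tan(2*w)/2.
Then F(pi/6) - F(0) = (1/4 - sqrt(3)) - (1/2) = -sqrt(3) - 1/4.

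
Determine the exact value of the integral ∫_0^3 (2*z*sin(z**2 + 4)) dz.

Let u = z**2 + 4, so du = 2*z dz. When z = 0, u = 4; when z = 3, u = 13.
The integral becomes ∫ sin(u) du from 4 to 13, with antiderivative -cos(u).
Back in z: F(z) = -cos(z**2 + 4).
Then F(3) - F(0) = (-cos(13)) - (-cos(4)) = -cos(13) + cos(4).

-cos(13) + cos(4)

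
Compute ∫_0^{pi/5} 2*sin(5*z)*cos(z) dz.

Use the identity sin(5*z)cos(z) = [sin(6*z) + sin(4*z)]/2.
An antiderivative is F(z) = -cos(4*z)/4 - cos(6*z)/6.
Then F(pi/5) - F(0) = (5/48 + 5*sqrt(5)/48) - (-5/12) = 5*sqrt(5)/48 + 25/48.

5*sqrt(5)/48 + 25/48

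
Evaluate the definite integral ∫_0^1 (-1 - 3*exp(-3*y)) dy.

-2 + exp(-3)

An antiderivative is F(y) = -y + exp(-3*y).
Then F(1) - F(0) = (-1 + exp(-3)) - (1) = -2 + exp(-3).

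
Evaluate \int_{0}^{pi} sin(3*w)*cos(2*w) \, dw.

6/5

Use the identity sin(3*w)cos(2*w) = [sin(5*w) + sin(w)]/2.
An antiderivative is F(w) = -cos(w)/2 - cos(5*w)/10.
Then F(pi) - F(0) = (3/5) - (-3/5) = 6/5.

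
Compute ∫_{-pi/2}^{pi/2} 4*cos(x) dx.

8

An antiderivative is F(x) = 4*sin(x).
Then F(pi/2) - F(-pi/2) = (4) - (-4) = 8.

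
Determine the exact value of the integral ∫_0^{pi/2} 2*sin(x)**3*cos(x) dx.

1/2

Let u = sin(x), so du = cos(x) dx. When x = 0, u = 0; when x = pi/2, u = 1.
The integral becomes 2·∫ u**3 du from 0 to 1, with antiderivative u**4/2.
Back in x: F(x) = sin(x)**4/2.
Then F(pi/2) - F(0) = (1/2) - (0) = 1/2.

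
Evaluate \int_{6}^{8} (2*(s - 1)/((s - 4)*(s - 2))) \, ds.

log(16/3)

Factor the denominator: s**2 - 6*s + 8 = (s - 2)(s - 4).
Partial fractions: 2*(s - 1)/((s - 4)*(s - 2)) = -1/(s - 2) + 3/(s - 4).
An antiderivative is F(s) = 3*log(s - 4) - log(s - 2).
Then F(8) - F(6) = (log(32/3)) - (log(2)) = log(16/3).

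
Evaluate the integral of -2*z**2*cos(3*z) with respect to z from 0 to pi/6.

4/27 - pi**2/54

Integrate by parts twice (u = z^2, dv = -2*cos(3*z) dz).
An antiderivative is F(z) = -2*z**2*sin(3*z)/3 - 4*z*cos(3*z)/9 + 4*sin(3*z)/27.
Then F(pi/6) - F(0) = (4/27 - pi**2/54) - (0) = 4/27 - pi**2/54.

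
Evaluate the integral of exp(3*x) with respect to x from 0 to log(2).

Let u = exp(x), so du = exp(x) dx. When x = 0, u = 1; when x = log(2), u = 2.
The integral becomes ∫ u**2 du from 1 to 2, with antiderivative u**3/3.
Back in x: F(x) = exp(3*x)/3.
Then F(log(2)) - F(0) = (8/3) - (1/3) = 7/3.

7/3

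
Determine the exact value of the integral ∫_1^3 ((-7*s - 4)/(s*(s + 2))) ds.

Factor the denominator: s**2 + 2*s = (s + 2)s.
Partial fractions: (-7*s - 4)/(s*(s + 2)) = -5/(s + 2) - 2/s.
An antiderivative is F(s) = -2*log(s) - 5*log(s + 2).
Then F(3) - F(1) = (-5*log(5) - 2*log(3)) - (-5*log(3)) = -5*log(5) + 3*log(3).

-5*log(5) + 3*log(3)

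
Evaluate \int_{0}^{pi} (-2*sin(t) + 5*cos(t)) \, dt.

-4

An antiderivative is F(t) = 5*sin(t) + 2*cos(t).
Then F(pi) - F(0) = (-2) - (2) = -4.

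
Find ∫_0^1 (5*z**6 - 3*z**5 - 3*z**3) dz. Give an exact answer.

By the power rule, an antiderivative is F(z) = 5*z**7/7 - z**6/2 - 3*z**4/4.
Then F(1) - F(0) = (-15/28) - (0) = -15/28.

-15/28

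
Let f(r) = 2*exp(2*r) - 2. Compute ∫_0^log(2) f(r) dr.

An antiderivative is F(r) = exp(2*r) - 2*r.
Then F(log(2)) - F(0) = (4 - 2*log(2)) - (1) = 3 - log(4).

3 - log(4)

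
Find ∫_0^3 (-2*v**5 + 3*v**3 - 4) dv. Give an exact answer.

By the power rule, an antiderivative is F(v) = -v**6/3 + 3*v**4/4 - 4*v.
Then F(3) - F(0) = (-777/4) - (0) = -777/4.

-777/4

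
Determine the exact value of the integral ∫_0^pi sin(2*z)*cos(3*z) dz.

Use the identity sin(2*z)cos(3*z) = [sin(5*z) + sin(-z)]/2.
An antiderivative is F(z) = cos(z)/2 - cos(5*z)/10.
Then F(pi) - F(0) = (-2/5) - (2/5) = -4/5.

-4/5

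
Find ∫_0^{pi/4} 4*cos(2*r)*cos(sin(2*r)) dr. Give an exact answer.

2*sin(1)

Let u = sin(2*r), so du = 2*cos(2*r) dr. When r = 0, u = 0; when r = pi/4, u = 1.
The integral becomes 2·∫ cos(u) du from 0 to 1, with antiderivative 2*sin(u).
Back in r: F(r) = 2*sin(sin(2*r)).
Then F(pi/4) - F(0) = (2*sin(1)) - (0) = 2*sin(1).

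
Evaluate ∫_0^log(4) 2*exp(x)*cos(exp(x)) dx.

Let u = exp(x), so du = exp(x) dx. When x = 0, u = 1; when x = log(4), u = 4.
The integral becomes 2·∫ cos(u) du from 1 to 4, with antiderivative 2*sin(u).
Back in x: F(x) = 2*sin(exp(x)).
Then F(log(4)) - F(0) = (2*sin(4)) - (2*sin(1)) = -2*sin(1) + 2*sin(4).

-2*sin(1) + 2*sin(4)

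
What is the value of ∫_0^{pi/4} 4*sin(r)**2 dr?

-1 + pi/2

Use the identity sin^2(r) = (1 - cos(2*r))/2.
An antiderivative is F(r) = 2*r - sin(2*r).
Then F(pi/4) - F(0) = (-1 + pi/2) - (0) = -1 + pi/2.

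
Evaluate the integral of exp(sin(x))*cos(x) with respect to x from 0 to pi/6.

-1 + exp(1/2)

Let u = sin(x), so du = cos(x) dx. When x = 0, u = 0; when x = pi/6, u = 1/2.
The integral becomes ∫ exp(u) du from 0 to 1/2, with antiderivative exp(u).
Back in x: F(x) = exp(sin(x)).
Then F(pi/6) - F(0) = (exp(1/2)) - (1) = -1 + exp(1/2).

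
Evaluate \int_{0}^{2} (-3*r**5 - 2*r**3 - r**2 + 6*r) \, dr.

By the power rule, an antiderivative is F(r) = -r**6/2 - r**4/2 - r**3/3 + 3*r**2.
Then F(2) - F(0) = (-92/3) - (0) = -92/3.

-92/3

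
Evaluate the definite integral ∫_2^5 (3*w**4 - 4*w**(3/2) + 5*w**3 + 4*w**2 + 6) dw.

By the power rule, an antiderivative is F(w) = -8*w**(5/2)/5 + 3*w**5/5 + 5*w**4/4 + 4*w**3/3 + 6*w.
Then F(5) - F(2) = (34235/12 - 40*sqrt(5)) - (928/15 - 32*sqrt(2)/5) = -40*sqrt(5) + 32*sqrt(2)/5 + 55821/20.

-40*sqrt(5) + 32*sqrt(2)/5 + 55821/20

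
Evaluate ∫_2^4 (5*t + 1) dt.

By the power rule, an antiderivative is F(t) = 5*t**2/2 + t.
Then F(4) - F(2) = (44) - (12) = 32.

32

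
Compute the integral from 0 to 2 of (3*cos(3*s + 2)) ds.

Let u = 3*s + 2, so du = 3 ds. When s = 0, u = 2; when s = 2, u = 8.
The integral becomes ∫ cos(u) du from 2 to 8, with antiderivative sin(u).
Back in s: F(s) = sin(3*s + 2).
Then F(2) - F(0) = (sin(8)) - (sin(2)) = -sin(2) + sin(8).

-sin(2) + sin(8)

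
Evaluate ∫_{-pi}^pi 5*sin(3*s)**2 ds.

5*pi

Use the identity sin^2(3*s) = (1 - cos(6*s))/2.
An antiderivative is F(s) = 5*s/2 - 5*sin(6*s)/12.
Then F(pi) - F(-pi) = (5*pi/2) - (-5*pi/2) = 5*pi.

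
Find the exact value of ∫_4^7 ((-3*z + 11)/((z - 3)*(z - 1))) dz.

-log(4)

Factor the denominator: z**2 - 4*z + 3 = (z - 1)(z - 3).
Partial fractions: (-3*z + 11)/((z - 3)*(z - 1)) = -4/(z - 1) + 1/(z - 3).
An antiderivative is F(z) = log(z - 3) - 4*log(z - 1).
Then F(7) - F(4) = (-4*log(3) - 2*log(2)) - (-log(81)) = -log(4).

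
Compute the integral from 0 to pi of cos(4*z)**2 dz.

Use the identity cos^2(4*z) = (1 + cos(8*z))/2.
An antiderivative is F(z) = z/2 + sin(8*z)/16.
Then F(pi) - F(0) = (pi/2) - (0) = pi/2.

pi/2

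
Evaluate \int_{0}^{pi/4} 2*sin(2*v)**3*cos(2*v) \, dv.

Let u = sin(2*v), so du = 2*cos(2*v) dv. When v = 0, u = 0; when v = pi/4, u = 1.
The integral becomes ∫ u**3 du from 0 to 1, with antiderivative u**4/4.
Back in v: F(v) = sin(2*v)**4/4.
Then F(pi/4) - F(0) = (1/4) - (0) = 1/4.

1/4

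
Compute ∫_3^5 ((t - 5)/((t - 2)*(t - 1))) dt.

Factor the denominator: t**2 - 3*t + 2 = (t - 1)(t - 2).
Partial fractions: (t - 5)/((t - 2)*(t - 1)) = 4/(t - 1) - 3/(t - 2).
An antiderivative is F(t) = -3*log(t - 2) + 4*log(t - 1).
Then F(5) - F(3) = (-3*log(3) + 8*log(2)) - (log(16)) = log(16/27).

log(16/27)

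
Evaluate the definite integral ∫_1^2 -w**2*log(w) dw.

Integrate by parts once (u = ln w, dv = -w**2 dw).
An antiderivative is F(w) = -w**3*(3*log(w) - 1)/9.
Then F(2) - F(1) = (8/9 - 8*log(2)/3) - (1/9) = 7/9 - 8*log(2)/3.

7/9 - 8*log(2)/3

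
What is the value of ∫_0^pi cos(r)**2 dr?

pi/2

Use the identity cos^2(r) = (1 + cos(2*r))/2.
An antiderivative is F(r) = r/2 + sin(2*r)/4.
Then F(pi) - F(0) = (pi/2) - (0) = pi/2.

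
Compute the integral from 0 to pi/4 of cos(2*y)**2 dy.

Use the identity cos^2(2*y) = (1 + cos(4*y))/2.
An antiderivative is F(y) = y/2 + sin(4*y)/8.
Then F(pi/4) - F(0) = (pi/8) - (0) = pi/8.

pi/8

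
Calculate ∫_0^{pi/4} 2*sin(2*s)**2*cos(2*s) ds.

1/3

Let u = sin(2*s), so du = 2*cos(2*s) ds. When s = 0, u = 0; when s = pi/4, u = 1.
The integral becomes ∫ u**2 du from 0 to 1, with antiderivative u**3/3.
Back in s: F(s) = sin(2*s)**3/3.
Then F(pi/4) - F(0) = (1/3) - (0) = 1/3.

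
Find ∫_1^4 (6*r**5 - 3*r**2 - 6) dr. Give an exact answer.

By the power rule, an antiderivative is F(r) = r**6 - r**3 - 6*r.
Then F(4) - F(1) = (4008) - (-6) = 4014.

4014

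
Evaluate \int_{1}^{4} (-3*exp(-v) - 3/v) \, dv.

An antiderivative is F(v) = -3*log(v) + 3*exp(-v).
Then F(4) - F(1) = (-6*log(2) + 3*exp(-4)) - (3*exp(-1)) = -6*log(2) - 3*exp(-1) + 3*exp(-4).

-6*log(2) - 3*exp(-1) + 3*exp(-4)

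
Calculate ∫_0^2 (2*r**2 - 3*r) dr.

-2/3

By the power rule, an antiderivative is F(r) = 2*r**3/3 - 3*r**2/2.
Then F(2) - F(0) = (-2/3) - (0) = -2/3.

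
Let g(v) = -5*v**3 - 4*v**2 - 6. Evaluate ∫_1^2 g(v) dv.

-409/12

By the power rule, an antiderivative is F(v) = -5*v**4/4 - 4*v**3/3 - 6*v.
Then F(2) - F(1) = (-128/3) - (-103/12) = -409/12.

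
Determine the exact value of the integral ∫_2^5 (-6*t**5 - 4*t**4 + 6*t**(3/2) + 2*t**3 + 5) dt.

By the power rule, an antiderivative is F(t) = -t**6 + 12*t**(5/2)/5 - 4*t**5/5 + t**4/2 + 5*t.
Then F(5) - F(2) = (-35575/2 + 60*sqrt(5)) - (-358/5 + 48*sqrt(2)/5) = -177159/10 - 48*sqrt(2)/5 + 60*sqrt(5).

-177159/10 - 48*sqrt(2)/5 + 60*sqrt(5)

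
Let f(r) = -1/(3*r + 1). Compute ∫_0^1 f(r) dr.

An antiderivative is F(r) = -log(3*r + 1)/3.
Then F(1) - F(0) = (-2*log(2)/3) - (0) = -2*log(2)/3.

-2*log(2)/3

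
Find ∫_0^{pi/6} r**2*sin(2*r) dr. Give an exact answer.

Integrate by parts twice (u = r^2, dv = sin(2*r) dr).
An antiderivative is F(r) = -r**2*cos(2*r)/2 + r*sin(2*r)/2 + cos(2*r)/4.
Then F(pi/6) - F(0) = (-pi**2/144 + 1/8 + sqrt(3)*pi/24) - (1/4) = -1/8 - pi**2/144 + sqrt(3)*pi/24.

-1/8 - pi**2/144 + sqrt(3)*pi/24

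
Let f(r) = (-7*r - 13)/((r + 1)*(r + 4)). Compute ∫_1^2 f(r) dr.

-7*log(3) - 3*log(2) + 5*log(5)

Factor the denominator: r**2 + 5*r + 4 = (r + 4)(r + 1).
Partial fractions: (-7*r - 13)/((r + 1)*(r + 4)) = -5/(r + 4) - 2/(r + 1).
An antiderivative is F(r) = -2*log(r + 1) - 5*log(r + 4).
Then F(2) - F(1) = (-7*log(3) - 5*log(2)) - (-5*log(5) - 2*log(2)) = -7*log(3) - 3*log(2) + 5*log(5).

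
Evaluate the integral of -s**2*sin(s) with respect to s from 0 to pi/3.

Integrate by parts twice (u = s^2, dv = -sin(s) ds).
An antiderivative is F(s) = s**2*cos(s) - 2*s*sin(s) - 2*cos(s).
Then F(pi/3) - F(0) = (-sqrt(3)*pi/3 - 1 + pi**2/18) - (-2) = -sqrt(3)*pi/3 + pi**2/18 + 1.

-sqrt(3)*pi/3 + pi**2/18 + 1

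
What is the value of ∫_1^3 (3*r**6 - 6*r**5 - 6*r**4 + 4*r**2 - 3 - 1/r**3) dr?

-16796/315

By the power rule, an antiderivative is F(r) = 3*r**7/7 - r**6 - 6*r**5/5 + 4*r**3/3 - 3*r + 1/(2*r**2).
Then F(3) - F(1) = (-35443/630) - (-617/210) = -16796/315.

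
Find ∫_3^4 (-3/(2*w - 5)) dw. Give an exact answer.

An antiderivative is F(w) = -3*log(2*w - 5)/2.
Then F(4) - F(3) = (-3*log(3)/2) - (0) = -3*log(3)/2.

-3*log(3)/2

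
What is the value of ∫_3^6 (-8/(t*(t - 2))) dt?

Factor the denominator: t**2 - 2*t = t(t - 2).
Partial fractions: -8/(t*(t - 2)) = 4/t - 4/(t - 2).
An antiderivative is F(t) = 4*log(t) - 4*log(t - 2).
Then F(6) - F(3) = (log(81/16)) - (log(81)) = -log(16).

-log(16)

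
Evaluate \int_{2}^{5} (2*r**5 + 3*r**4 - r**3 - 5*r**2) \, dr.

133911/20

By the power rule, an antiderivative is F(r) = r**6/3 + 3*r**5/5 - r**4/4 - 5*r**3/3.
Then F(5) - F(2) = (26875/4) - (116/5) = 133911/20.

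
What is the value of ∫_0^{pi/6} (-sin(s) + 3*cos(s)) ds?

An antiderivative is F(s) = 3*sin(s) + cos(s).
Then F(pi/6) - F(0) = (sqrt(3)/2 + 3/2) - (1) = 1/2 + sqrt(3)/2.

1/2 + sqrt(3)/2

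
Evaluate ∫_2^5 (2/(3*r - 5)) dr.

2*log(10)/3

An antiderivative is F(r) = 2*log(3*r - 5)/3.
Then F(5) - F(2) = (2*log(10)/3) - (0) = 2*log(10)/3.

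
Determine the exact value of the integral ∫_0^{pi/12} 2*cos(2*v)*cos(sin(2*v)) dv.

sin(1/2)

Let u = sin(2*v), so du = 2*cos(2*v) dv. When v = 0, u = 0; when v = pi/12, u = 1/2.
The integral becomes ∫ cos(u) du from 0 to 1/2, with antiderivative sin(u).
Back in v: F(v) = sin(sin(2*v)).
Then F(pi/12) - F(0) = (sin(1/2)) - (0) = sin(1/2).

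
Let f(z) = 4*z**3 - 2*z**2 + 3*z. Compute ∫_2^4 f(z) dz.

By the power rule, an antiderivative is F(z) = z**4 - 2*z**3/3 + 3*z**2/2.
Then F(4) - F(2) = (712/3) - (50/3) = 662/3.

662/3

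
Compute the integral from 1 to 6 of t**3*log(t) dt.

Integrate by parts once (u = ln t, dv = t**3 dt).
An antiderivative is F(t) = t**4*(4*log(t) - 1)/16.
Then F(6) - F(1) = (-81 + 324*log(2) + 324*log(3)) - (-1/16) = -1295/16 + 324*log(2) + 324*log(3).

-1295/16 + 324*log(2) + 324*log(3)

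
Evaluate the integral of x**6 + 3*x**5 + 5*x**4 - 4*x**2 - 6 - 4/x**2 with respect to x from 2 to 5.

1528851/70

By the power rule, an antiderivative is F(x) = x**7/7 + x**6/2 + x**5 - 4*x**3/3 - 6*x + 4/x.
Then F(5) - F(2) = (4599493/210) - (1294/21) = 1528851/70.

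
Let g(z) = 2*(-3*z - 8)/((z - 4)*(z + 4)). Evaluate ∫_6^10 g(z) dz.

-5*log(3) - log(7) + log(5)

Factor the denominator: z**2 - 16 = (z + 4)(z - 4).
Partial fractions: 2*(-3*z - 8)/((z - 4)*(z + 4)) = -1/(z + 4) - 5/(z - 4).
An antiderivative is F(z) = -5*log(z - 4) - log(z + 4).
Then F(10) - F(6) = (-5*log(3) - 6*log(2) - log(7)) - (-6*log(2) - log(5)) = -5*log(3) - log(7) + log(5).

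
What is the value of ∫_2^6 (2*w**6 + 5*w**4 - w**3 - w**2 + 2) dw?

1833464/21

By the power rule, an antiderivative is F(w) = 2*w**7/7 + w**5 - w**4/4 - w**3/3 + 2*w.
Then F(6) - F(2) = (611616/7) - (1384/21) = 1833464/21.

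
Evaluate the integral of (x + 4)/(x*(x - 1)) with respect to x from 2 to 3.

-4*log(3) + 9*log(2)

Factor the denominator: x**2 - x = x(x - 1).
Partial fractions: (x + 4)/(x*(x - 1)) = -4/x + 5/(x - 1).
An antiderivative is F(x) = -4*log(x) + 5*log(x - 1).
Then F(3) - F(2) = (log(32/81)) - (-log(16)) = -4*log(3) + 9*log(2).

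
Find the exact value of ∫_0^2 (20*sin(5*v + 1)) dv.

-4*cos(11) + 4*cos(1)

Let u = 5*v + 1, so du = 5 dv. When v = 0, u = 1; when v = 2, u = 11.
The integral becomes 4·∫ sin(u) du from 1 to 11, with antiderivative -4*cos(u).
Back in v: F(v) = -4*cos(5*v + 1).
Then F(2) - F(0) = (-4*cos(11)) - (-4*cos(1)) = -4*cos(11) + 4*cos(1).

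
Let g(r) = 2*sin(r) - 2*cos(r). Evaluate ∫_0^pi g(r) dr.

4

An antiderivative is F(r) = -2*sin(r) - 2*cos(r).
Then F(pi) - F(0) = (2) - (-2) = 4.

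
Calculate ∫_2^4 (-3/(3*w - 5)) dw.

An antiderivative is F(w) = -log(3*w - 5).
Then F(4) - F(2) = (-log(7)) - (0) = -log(7).

-log(7)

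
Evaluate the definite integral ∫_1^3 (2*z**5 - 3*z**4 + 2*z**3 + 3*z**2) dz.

2452/15

By the power rule, an antiderivative is F(z) = z**6/3 - 3*z**5/5 + z**4/2 + z**3.
Then F(3) - F(1) = (1647/10) - (37/30) = 2452/15.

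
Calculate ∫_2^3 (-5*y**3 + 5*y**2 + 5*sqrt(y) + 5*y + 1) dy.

-433/12 - 20*sqrt(2)/3 + 10*sqrt(3)

By the power rule, an antiderivative is F(y) = -5*y**4/4 + 10*y**(3/2)/3 + 5*y**3/3 + 5*y**2/2 + y.
Then F(3) - F(2) = (-123/4 + 10*sqrt(3)) - (16/3 + 20*sqrt(2)/3) = -433/12 - 20*sqrt(2)/3 + 10*sqrt(3).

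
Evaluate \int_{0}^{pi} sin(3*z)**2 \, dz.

Use the identity sin^2(3*z) = (1 - cos(6*z))/2.
An antiderivative is F(z) = z/2 - sin(6*z)/12.
Then F(pi) - F(0) = (pi/2) - (0) = pi/2.

pi/2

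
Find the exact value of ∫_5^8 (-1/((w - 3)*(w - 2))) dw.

log(4/5)

Factor the denominator: w**2 - 5*w + 6 = (w - 2)(w - 3).
Partial fractions: -1/((w - 3)*(w - 2)) = 1/(w - 2) - 1/(w - 3).
An antiderivative is F(w) = -log(w - 3) + log(w - 2).
Then F(8) - F(5) = (log(6/5)) - (log(3/2)) = log(4/5).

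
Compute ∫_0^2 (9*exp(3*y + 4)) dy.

Let u = 3*y + 4, so du = 3 dy. When y = 0, u = 4; when y = 2, u = 10.
The integral becomes 3·∫ exp(u) du from 4 to 10, with antiderivative 3*exp(u).
Back in y: F(y) = 3*exp(3*y + 4).
Then F(2) - F(0) = (3*exp(10)) - (3*exp(4)) = -3*(1 - exp(6))*exp(4).

-3*(1 - exp(6))*exp(4)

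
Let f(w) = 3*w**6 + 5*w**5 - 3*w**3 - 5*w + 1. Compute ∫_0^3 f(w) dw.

By the power rule, an antiderivative is F(w) = 3*w**7/7 + 5*w**6/6 - 3*w**4/4 - 5*w**2/2 + w.
Then F(3) - F(0) = (41007/28) - (0) = 41007/28.

41007/28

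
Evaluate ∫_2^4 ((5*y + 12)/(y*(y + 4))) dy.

Factor the denominator: y**2 + 4*y = (y + 4)y.
Partial fractions: (5*y + 12)/(y*(y + 4)) = 2/(y + 4) + 3/y.
An antiderivative is F(y) = 3*log(y) + 2*log(y + 4).
Then F(4) - F(2) = (12*log(2)) - (2*log(3) + 5*log(2)) = -2*log(3) + 7*log(2).

-2*log(3) + 7*log(2)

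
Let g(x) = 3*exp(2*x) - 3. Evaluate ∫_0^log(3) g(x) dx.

12 - 3*log(3)

An antiderivative is F(x) = 3*exp(2*x)/2 - 3*x.
Then F(log(3)) - F(0) = (27/2 - log(27)) - (3/2) = 12 - 3*log(3).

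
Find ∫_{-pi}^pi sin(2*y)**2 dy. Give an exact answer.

pi

Use the identity sin^2(2*y) = (1 - cos(4*y))/2.
An antiderivative is F(y) = y/2 - sin(4*y)/8.
Then F(pi) - F(-pi) = (pi/2) - (-pi/2) = pi.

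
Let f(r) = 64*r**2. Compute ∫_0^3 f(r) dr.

576

Let u = 4*r, so du = 4 dr. When r = 0, u = 0; when r = 3, u = 12.
The integral becomes ∫ u**2 du from 0 to 12, with antiderivative u**3/3.
Back in r: F(r) = 64*r**3/3.
Then F(3) - F(0) = (576) - (0) = 576.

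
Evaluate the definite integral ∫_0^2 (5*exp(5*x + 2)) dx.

Let u = 5*x + 2, so du = 5 dx. When x = 0, u = 2; when x = 2, u = 12.
The integral becomes ∫ exp(u) du from 2 to 12, with antiderivative exp(u).
Back in x: F(x) = exp(5*x + 2).
Then F(2) - F(0) = (exp(12)) - (exp(2)) = -exp(2) + exp(12).

-exp(2) + exp(12)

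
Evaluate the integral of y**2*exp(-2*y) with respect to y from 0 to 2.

(-13 + exp(4))*exp(-4)/4

Integrate by parts twice (u = y^2, dv = exp(-2*y) dy).
An antiderivative is F(y) = (-2*y**2 - 2*y - 1)*exp(-2*y)/4.
Then F(2) - F(0) = (-13*exp(-4)/4) - (-1/4) = (-13 + exp(4))*exp(-4)/4.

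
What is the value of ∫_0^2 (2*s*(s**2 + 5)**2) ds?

604/3

Let u = s**2 + 5, so du = 2*s ds. When s = 0, u = 5; when s = 2, u = 9.
The integral becomes ∫ u**2 du from 5 to 9, with antiderivative u**3/3.
Back in s: F(s) = (s**2 + 5)**3/3.
Then F(2) - F(0) = (243) - (125/3) = 604/3.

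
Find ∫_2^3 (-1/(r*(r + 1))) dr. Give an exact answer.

Factor the denominator: r**2 + r = (r + 1)r.
Partial fractions: -1/(r*(r + 1)) = 1/(r + 1) - 1/r.
An antiderivative is F(r) = -log(r) + log(r + 1).
Then F(3) - F(2) = (log(4/3)) - (log(3/2)) = log(8/9).

log(8/9)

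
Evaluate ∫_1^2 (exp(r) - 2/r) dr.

An antiderivative is F(r) = exp(r) - 2*log(r).
Then F(2) - F(1) = (-log(4) + exp(2)) - (exp(1)) = -exp(1) - log(4) + exp(2).

-exp(1) - log(4) + exp(2)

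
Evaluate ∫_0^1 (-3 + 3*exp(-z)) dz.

-3*exp(-1)

An antiderivative is F(z) = -3*z - 3*exp(-z).
Then F(1) - F(0) = (-3 - 3*exp(-1)) - (-3) = -3*exp(-1).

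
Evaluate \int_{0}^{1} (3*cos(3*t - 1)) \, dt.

Let u = 3*t - 1, so du = 3 dt. When t = 0, u = -1; when t = 1, u = 2.
The integral becomes ∫ cos(u) du from -1 to 2, with antiderivative sin(u).
Back in t: F(t) = sin(3*t - 1).
Then F(1) - F(0) = (sin(2)) - (-sin(1)) = sin(1) + sin(2).

sin(1) + sin(2)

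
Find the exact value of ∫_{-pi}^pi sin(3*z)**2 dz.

Use the identity sin^2(3*z) = (1 - cos(6*z))/2.
An antiderivative is F(z) = z/2 - sin(6*z)/12.
Then F(pi) - F(-pi) = (pi/2) - (-pi/2) = pi.

pi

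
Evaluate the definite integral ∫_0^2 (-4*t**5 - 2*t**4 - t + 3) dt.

By the power rule, an antiderivative is F(t) = -2*t**6/3 - 2*t**5/5 - t**2/2 + 3*t.
Then F(2) - F(0) = (-772/15) - (0) = -772/15.

-772/15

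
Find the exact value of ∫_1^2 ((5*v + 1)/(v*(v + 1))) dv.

Factor the denominator: v**2 + v = (v + 1)v.
Partial fractions: (5*v + 1)/(v*(v + 1)) = 4/(v + 1) + 1/v.
An antiderivative is F(v) = log(v) + 4*log(v + 1).
Then F(2) - F(1) = (log(2) + 4*log(3)) - (log(16)) = log(81/8).

log(81/8)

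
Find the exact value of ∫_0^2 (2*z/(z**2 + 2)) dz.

Let u = z**2 + 2, so du = 2*z dz. When z = 0, u = 2; when z = 2, u = 6.
The integral becomes ∫ 1/u du from 2 to 6, with antiderivative log(u).
Back in z: F(z) = log(z**2 + 2).
Then F(2) - F(0) = (log(6)) - (log(2)) = log(3).

log(3)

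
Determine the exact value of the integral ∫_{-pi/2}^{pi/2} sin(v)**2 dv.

pi/2

Use the identity sin^2(v) = (1 - cos(2*v))/2.
An antiderivative is F(v) = v/2 - sin(2*v)/4.
Then F(pi/2) - F(-pi/2) = (pi/4) - (-pi/4) = pi/2.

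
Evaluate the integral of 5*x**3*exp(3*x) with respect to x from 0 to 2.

10/27 + 230*exp(6)/27

Integrate by parts 3 times (u = x^3, dv = 5*exp(3*x) dx).
An antiderivative is F(x) = (45*x**3 - 45*x**2 + 30*x - 10)*exp(3*x)/27.
Then F(2) - F(0) = (230*exp(6)/27) - (-10/27) = 10/27 + 230*exp(6)/27.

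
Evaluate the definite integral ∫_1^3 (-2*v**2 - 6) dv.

By the power rule, an antiderivative is F(v) = -2*v**3/3 - 6*v.
Then F(3) - F(1) = (-36) - (-20/3) = -88/3.

-88/3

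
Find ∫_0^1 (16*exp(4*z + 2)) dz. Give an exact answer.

Let u = 4*z + 2, so du = 4 dz. When z = 0, u = 2; when z = 1, u = 6.
The integral becomes 4·∫ exp(u) du from 2 to 6, with antiderivative 4*exp(u).
Back in z: F(z) = 4*exp(4*z + 2).
Then F(1) - F(0) = (4*exp(6)) - (4*exp(2)) = -4*(1 - exp(4))*exp(2).

-4*(1 - exp(4))*exp(2)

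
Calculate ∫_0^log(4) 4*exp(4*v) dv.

255

Let u = exp(v), so du = exp(v) dv. When v = 0, u = 1; when v = log(4), u = 4.
The integral becomes 4·∫ u**3 du from 1 to 4, with antiderivative u**4.
Back in v: F(v) = exp(4*v).
Then F(log(4)) - F(0) = (256) - (1) = 255.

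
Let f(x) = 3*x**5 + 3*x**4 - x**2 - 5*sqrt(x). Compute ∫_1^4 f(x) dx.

78509/30

By the power rule, an antiderivative is F(x) = x**6/2 + 3*x**5/5 - 10*x**(3/2)/3 - x**3/3.
Then F(4) - F(1) = (13072/5) - (-77/30) = 78509/30.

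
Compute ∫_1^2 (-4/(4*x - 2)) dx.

An antiderivative is F(x) = -log(4*x - 2).
Then F(2) - F(1) = (-log(6)) - (-log(2)) = -log(3).

-log(3)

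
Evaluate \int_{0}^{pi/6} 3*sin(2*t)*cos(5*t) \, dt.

-2/7 + 3*sqrt(3)/28

Use the identity sin(2*t)cos(5*t) = [sin(7*t) + sin(-3*t)]/2.
An antiderivative is F(t) = cos(3*t)/2 - 3*cos(7*t)/14.
Then F(pi/6) - F(0) = (3*sqrt(3)/28) - (2/7) = -2/7 + 3*sqrt(3)/28.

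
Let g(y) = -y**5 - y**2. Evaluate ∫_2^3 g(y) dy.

-703/6

By the power rule, an antiderivative is F(y) = -y**6/6 - y**3/3.
Then F(3) - F(2) = (-261/2) - (-40/3) = -703/6.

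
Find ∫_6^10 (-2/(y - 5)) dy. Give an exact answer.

-log(25)

An antiderivative is F(y) = -2*log(y - 5).
Then F(10) - F(6) = (-log(25)) - (0) = -log(25).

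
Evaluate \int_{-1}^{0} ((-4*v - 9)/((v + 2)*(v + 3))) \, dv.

log(4/27)

Factor the denominator: v**2 + 5*v + 6 = (v + 3)(v + 2).
Partial fractions: (-4*v - 9)/((v + 2)*(v + 3)) = -3/(v + 3) - 1/(v + 2).
An antiderivative is F(v) = -log(v + 2) - 3*log(v + 3).
Then F(0) - F(-1) = (-log(54)) - (-log(8)) = log(4/27).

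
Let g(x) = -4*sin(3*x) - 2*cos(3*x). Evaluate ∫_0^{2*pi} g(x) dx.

0

An antiderivative is F(x) = -2*sin(3*x)/3 + 4*cos(3*x)/3.
Then F(2*pi) - F(0) = (4/3) - (4/3) = 0.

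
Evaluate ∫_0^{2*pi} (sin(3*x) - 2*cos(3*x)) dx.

0

An antiderivative is F(x) = -2*sin(3*x)/3 - cos(3*x)/3.
Then F(2*pi) - F(0) = (-1/3) - (-1/3) = 0.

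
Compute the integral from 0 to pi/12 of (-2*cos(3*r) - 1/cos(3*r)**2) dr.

-sqrt(2)/3 - 1/3

An antiderivative is F(r) = -2*sin(3*r)/3 - tan(3*r)/3.
Then F(pi/12) - F(0) = (-sqrt(2)/3 - 1/3) - (0) = -sqrt(2)/3 - 1/3.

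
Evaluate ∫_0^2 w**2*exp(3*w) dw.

Integrate by parts twice (u = w^2, dv = exp(3*w) dw).
An antiderivative is F(w) = (9*w**2 - 6*w + 2)*exp(3*w)/27.
Then F(2) - F(0) = (26*exp(6)/27) - (2/27) = -2/27 + 26*exp(6)/27.

-2/27 + 26*exp(6)/27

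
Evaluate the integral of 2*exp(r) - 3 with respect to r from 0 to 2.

-8 + 2*exp(2)

An antiderivative is F(r) = -3*r + 2*exp(r).
Then F(2) - F(0) = (-6 + 2*exp(2)) - (2) = -8 + 2*exp(2).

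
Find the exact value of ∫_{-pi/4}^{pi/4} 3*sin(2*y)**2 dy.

Use the identity sin^2(2*y) = (1 - cos(4*y))/2.
An antiderivative is F(y) = 3*y/2 - 3*sin(4*y)/8.
Then F(pi/4) - F(-pi/4) = (3*pi/8) - (-3*pi/8) = 3*pi/4.

3*pi/4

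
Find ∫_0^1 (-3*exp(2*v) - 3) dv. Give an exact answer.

-3*exp(2)/2 - 3/2

An antiderivative is F(v) = -3*exp(2*v)/2 - 3*v.
Then F(1) - F(0) = (-3*exp(2)/2 - 3) - (-3/2) = -3*exp(2)/2 - 3/2.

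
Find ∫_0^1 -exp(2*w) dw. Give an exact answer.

1/2 - exp(2)/2

An antiderivative is F(w) = -exp(2*w)/2.
Then F(1) - F(0) = (-exp(2)/2) - (-1/2) = 1/2 - exp(2)/2.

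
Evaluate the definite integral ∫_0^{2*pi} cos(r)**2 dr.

Use the identity cos^2(r) = (1 + cos(2*r))/2.
An antiderivative is F(r) = r/2 + sin(2*r)/4.
Then F(2*pi) - F(0) = (pi) - (0) = pi.

pi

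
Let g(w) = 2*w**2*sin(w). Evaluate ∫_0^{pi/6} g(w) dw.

Integrate by parts twice (u = w^2, dv = 2*sin(w) dw).
An antiderivative is F(w) = -2*w**2*cos(w) + 4*w*sin(w) + 4*cos(w).
Then F(pi/6) - F(0) = (-sqrt(3)*pi**2/36 + pi/3 + 2*sqrt(3)) - (4) = -4 - sqrt(3)*pi**2/36 + pi/3 + 2*sqrt(3).

-4 - sqrt(3)*pi**2/36 + pi/3 + 2*sqrt(3)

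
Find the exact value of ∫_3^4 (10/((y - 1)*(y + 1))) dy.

-5*log(5) + 5*log(2) + 5*log(3)

Factor the denominator: y**2 - 1 = (y + 1)(y - 1).
Partial fractions: 10/((y - 1)*(y + 1)) = -5/(y + 1) + 5/(y - 1).
An antiderivative is F(y) = 5*log(y - 1) - 5*log(y + 1).
Then F(4) - F(3) = (-5*log(5) + 5*log(3)) - (-log(32)) = -5*log(5) + 5*log(2) + 5*log(3).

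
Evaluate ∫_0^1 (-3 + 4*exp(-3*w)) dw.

An antiderivative is F(w) = -3*w - 4*exp(-3*w)/3.
Then F(1) - F(0) = (-3 - 4*exp(-3)/3) - (-4/3) = -5/3 - 4*exp(-3)/3.

-5/3 - 4*exp(-3)/3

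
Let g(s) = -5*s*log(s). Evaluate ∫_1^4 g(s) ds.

75/4 - 80*log(2)

Integrate by parts once (u = ln s, dv = -5*s ds).
An antiderivative is F(s) = -5*s**2*(2*log(s) - 1)/4.
Then F(4) - F(1) = (20 - 80*log(2)) - (5/4) = 75/4 - 80*log(2).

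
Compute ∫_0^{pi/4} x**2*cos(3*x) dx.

Integrate by parts twice (u = x^2, dv = cos(3*x) dx).
An antiderivative is F(x) = x**2*sin(3*x)/3 + 2*x*cos(3*x)/9 - 2*sin(3*x)/27.
Then F(pi/4) - F(0) = (sqrt(2)*(-24*pi - 32 + 9*pi**2)/864) - (0) = sqrt(2)*(-24*pi - 32 + 9*pi**2)/864.

sqrt(2)*(-24*pi - 32 + 9*pi**2)/864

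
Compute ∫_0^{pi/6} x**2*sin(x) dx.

-2 - sqrt(3)*pi**2/72 + pi/6 + sqrt(3)

Integrate by parts twice (u = x^2, dv = sin(x) dx).
An antiderivative is F(x) = -x**2*cos(x) + 2*x*sin(x) + 2*cos(x).
Then F(pi/6) - F(0) = (-sqrt(3)*pi**2/72 + pi/6 + sqrt(3)) - (2) = -2 - sqrt(3)*pi**2/72 + pi/6 + sqrt(3).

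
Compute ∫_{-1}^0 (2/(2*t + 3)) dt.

log(3)

An antiderivative is F(t) = log(2*t + 3).
Then F(0) - F(-1) = (log(3)) - (0) = log(3).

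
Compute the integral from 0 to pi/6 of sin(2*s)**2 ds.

-sqrt(3)/16 + pi/12

Use the identity sin^2(2*s) = (1 - cos(4*s))/2.
An antiderivative is F(s) = s/2 - sin(4*s)/8.
Then F(pi/6) - F(0) = (-sqrt(3)/16 + pi/12) - (0) = -sqrt(3)/16 + pi/12.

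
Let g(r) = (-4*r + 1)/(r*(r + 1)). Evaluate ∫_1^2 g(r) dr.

Factor the denominator: r**2 + r = (r + 1)r.
Partial fractions: (-4*r + 1)/(r*(r + 1)) = -5/(r + 1) + 1/r.
An antiderivative is F(r) = log(r) - 5*log(r + 1).
Then F(2) - F(1) = (-5*log(3) + log(2)) - (-log(32)) = -5*log(3) + 6*log(2).

-5*log(3) + 6*log(2)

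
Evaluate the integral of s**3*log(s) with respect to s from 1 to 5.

-39 + 625*log(5)/4

Integrate by parts once (u = ln s, dv = s**3 ds).
An antiderivative is F(s) = s**4*(4*log(s) - 1)/16.
Then F(5) - F(1) = (-625/16 + 625*log(5)/4) - (-1/16) = -39 + 625*log(5)/4.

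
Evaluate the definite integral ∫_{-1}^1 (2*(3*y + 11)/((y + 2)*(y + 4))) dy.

log(5) + 4*log(3)

Factor the denominator: y**2 + 6*y + 8 = (y + 4)(y + 2).
Partial fractions: 2*(3*y + 11)/((y + 2)*(y + 4)) = 1/(y + 4) + 5/(y + 2).
An antiderivative is F(y) = 5*log(y + 2) + log(y + 4).
Then F(1) - F(-1) = (log(5) + 5*log(3)) - (log(3)) = log(5) + 4*log(3).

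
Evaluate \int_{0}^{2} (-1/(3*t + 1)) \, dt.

An antiderivative is F(t) = -log(3*t + 1)/3.
Then F(2) - F(0) = (-log(7)/3) - (0) = -log(7)/3.

-log(7)/3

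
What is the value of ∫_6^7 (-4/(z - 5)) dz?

-log(16)

An antiderivative is F(z) = -4*log(z - 5).
Then F(7) - F(6) = (-log(16)) - (0) = -log(16).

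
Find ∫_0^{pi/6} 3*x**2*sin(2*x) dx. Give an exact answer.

Integrate by parts twice (u = x^2, dv = 3*sin(2*x) dx).
An antiderivative is F(x) = -3*x**2*cos(2*x)/2 + 3*x*sin(2*x)/2 + 3*cos(2*x)/4.
Then F(pi/6) - F(0) = (-pi**2/48 + 3/8 + sqrt(3)*pi/8) - (3/4) = -3/8 - pi**2/48 + sqrt(3)*pi/8.

-3/8 - pi**2/48 + sqrt(3)*pi/8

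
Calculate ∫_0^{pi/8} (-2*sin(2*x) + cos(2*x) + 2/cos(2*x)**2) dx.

An antiderivative is F(x) = sin(2*x)/2 + cos(2*x) + tan(2*x).
Then F(pi/8) - F(0) = (1 + 3*sqrt(2)/4) - (1) = 3*sqrt(2)/4.

3*sqrt(2)/4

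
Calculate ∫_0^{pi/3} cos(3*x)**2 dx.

Use the identity cos^2(3*x) = (1 + cos(6*x))/2.
An antiderivative is F(x) = x/2 + sin(6*x)/12.
Then F(pi/3) - F(0) = (pi/6) - (0) = pi/6.

pi/6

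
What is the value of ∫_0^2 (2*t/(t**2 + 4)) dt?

log(2)

Let u = t**2 + 4, so du = 2*t dt. When t = 0, u = 4; when t = 2, u = 8.
The integral becomes ∫ 1/u du from 4 to 8, with antiderivative log(u).
Back in t: F(t) = log(t**2 + 4).
Then F(2) - F(0) = (log(8)) - (log(4)) = log(2).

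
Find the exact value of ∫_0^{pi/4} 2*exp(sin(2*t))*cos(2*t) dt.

-1 + E

Let u = sin(2*t), so du = 2*cos(2*t) dt. When t = 0, u = 0; when t = pi/4, u = 1.
The integral becomes ∫ exp(u) du from 0 to 1, with antiderivative exp(u).
Back in t: F(t) = exp(sin(2*t)).
Then F(pi/4) - F(0) = (E) - (1) = -1 + E.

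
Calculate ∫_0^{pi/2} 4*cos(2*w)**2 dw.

Use the identity cos^2(2*w) = (1 + cos(4*w))/2.
An antiderivative is F(w) = 2*w + sin(4*w)/2.
Then F(pi/2) - F(0) = (pi) - (0) = pi.

pi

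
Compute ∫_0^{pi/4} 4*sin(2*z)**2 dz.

pi/2

Use the identity sin^2(2*z) = (1 - cos(4*z))/2.
An antiderivative is F(z) = 2*z - sin(4*z)/2.
Then F(pi/4) - F(0) = (pi/2) - (0) = pi/2.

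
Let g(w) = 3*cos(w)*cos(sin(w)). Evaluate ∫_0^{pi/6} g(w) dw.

3*sin(1/2)

Let u = sin(w), so du = cos(w) dw. When w = 0, u = 0; when w = pi/6, u = 1/2.
The integral becomes 3·∫ cos(u) du from 0 to 1/2, with antiderivative 3*sin(u).
Back in w: F(w) = 3*sin(sin(w)).
Then F(pi/6) - F(0) = (3*sin(1/2)) - (0) = 3*sin(1/2).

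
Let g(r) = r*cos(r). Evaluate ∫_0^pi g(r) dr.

-2

Integrate by parts once (u = r, dv = cos(r) dr).
An antiderivative is F(r) = r*sin(r) + cos(r).
Then F(pi) - F(0) = (-1) - (1) = -2.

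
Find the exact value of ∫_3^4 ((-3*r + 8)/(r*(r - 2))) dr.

Factor the denominator: r**2 - 2*r = r(r - 2).
Partial fractions: (-3*r + 8)/(r*(r - 2)) = -4/r + 1/(r - 2).
An antiderivative is F(r) = -4*log(r) + log(r - 2).
Then F(4) - F(3) = (-7*log(2)) - (-log(81)) = -7*log(2) + 4*log(3).

-7*log(2) + 4*log(3)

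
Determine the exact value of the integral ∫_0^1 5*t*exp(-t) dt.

Integrate by parts once (u = t, dv = 5*exp(-t) dt).
An antiderivative is F(t) = (-5*t - 5)*exp(-t).
Then F(1) - F(0) = (-10*exp(-1)) - (-5) = 5 - 10*exp(-1).

5 - 10*exp(-1)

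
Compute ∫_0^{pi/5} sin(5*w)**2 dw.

pi/10

Use the identity sin^2(5*w) = (1 - cos(10*w))/2.
An antiderivative is F(w) = w/2 - sin(10*w)/20.
Then F(pi/5) - F(0) = (pi/10) - (0) = pi/10.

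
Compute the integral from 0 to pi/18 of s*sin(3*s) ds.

Integrate by parts once (u = s, dv = sin(3*s) ds).
An antiderivative is F(s) = -s*cos(3*s)/3 + sin(3*s)/9.
Then F(pi/18) - F(0) = (-sqrt(3)*pi/108 + 1/18) - (0) = -sqrt(3)*pi/108 + 1/18.

-sqrt(3)*pi/108 + 1/18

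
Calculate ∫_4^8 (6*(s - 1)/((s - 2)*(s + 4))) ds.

Factor the denominator: s**2 + 2*s - 8 = (s + 4)(s - 2).
Partial fractions: 6*(s - 1)/((s - 2)*(s + 4)) = 5/(s + 4) + 1/(s - 2).
An antiderivative is F(s) = log(s - 2) + 5*log(s + 4).
Then F(8) - F(4) = (6*log(3) + 11*log(2)) - (16*log(2)) = -5*log(2) + 6*log(3).

-5*log(2) + 6*log(3)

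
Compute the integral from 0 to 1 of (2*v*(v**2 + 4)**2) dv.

61/3

Let u = v**2 + 4, so du = 2*v dv. When v = 0, u = 4; when v = 1, u = 5.
The integral becomes ∫ u**2 du from 4 to 5, with antiderivative u**3/3.
Back in v: F(v) = (v**2 + 4)**3/3.
Then F(1) - F(0) = (125/3) - (64/3) = 61/3.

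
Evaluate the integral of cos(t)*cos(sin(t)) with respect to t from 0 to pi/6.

Let u = sin(t), so du = cos(t) dt. When t = 0, u = 0; when t = pi/6, u = 1/2.
The integral becomes ∫ cos(u) du from 0 to 1/2, with antiderivative sin(u).
Back in t: F(t) = sin(sin(t)).
Then F(pi/6) - F(0) = (sin(1/2)) - (0) = sin(1/2).

sin(1/2)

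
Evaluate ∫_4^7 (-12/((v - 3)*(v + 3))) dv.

Factor the denominator: v**2 - 9 = (v + 3)(v - 3).
Partial fractions: -12/((v - 3)*(v + 3)) = 2/(v + 3) - 2/(v - 3).
An antiderivative is F(v) = -2*log(v - 3) + 2*log(v + 3).
Then F(7) - F(4) = (log(25/4)) - (log(49)) = -2*log(7) - 2*log(2) + 2*log(5).

-2*log(7) - 2*log(2) + 2*log(5)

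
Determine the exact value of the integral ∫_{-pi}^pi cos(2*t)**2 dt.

Use the identity cos^2(2*t) = (1 + cos(4*t))/2.
An antiderivative is F(t) = t/2 + sin(4*t)/8.
Then F(pi) - F(-pi) = (pi/2) - (-pi/2) = pi.

pi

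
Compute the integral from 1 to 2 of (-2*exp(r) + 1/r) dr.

-2*exp(2) + log(2) + 2*exp(1)

An antiderivative is F(r) = -2*exp(r) + log(r).
Then F(2) - F(1) = (-2*exp(2) + log(2)) - (-2*exp(1)) = -2*exp(2) + log(2) + 2*exp(1).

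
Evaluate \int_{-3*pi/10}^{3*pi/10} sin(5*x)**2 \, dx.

3*pi/10

Use the identity sin^2(5*x) = (1 - cos(10*x))/2.
An antiderivative is F(x) = x/2 - sin(10*x)/20.
Then F(3*pi/10) - F(-3*pi/10) = (3*pi/20) - (-3*pi/20) = 3*pi/10.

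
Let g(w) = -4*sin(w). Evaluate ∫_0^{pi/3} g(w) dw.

-2

An antiderivative is F(w) = 4*cos(w).
Then F(pi/3) - F(0) = (2) - (4) = -2.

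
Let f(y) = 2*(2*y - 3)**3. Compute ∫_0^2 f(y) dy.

Let u = 2*y - 3, so du = 2 dy. When y = 0, u = -3; when y = 2, u = 1.
The integral becomes ∫ u**3 du from -3 to 1, with antiderivative u**4/4.
Back in y: F(y) = (2*y - 3)**4/4.
Then F(2) - F(0) = (1/4) - (81/4) = -20.

-20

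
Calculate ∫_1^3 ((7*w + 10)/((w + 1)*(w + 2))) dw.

Factor the denominator: w**2 + 3*w + 2 = (w + 2)(w + 1).
Partial fractions: (7*w + 10)/((w + 1)*(w + 2)) = 4/(w + 2) + 3/(w + 1).
An antiderivative is F(w) = 3*log(w + 1) + 4*log(w + 2).
Then F(3) - F(1) = (6*log(2) + 4*log(5)) - (3*log(2) + 4*log(3)) = -4*log(3) + 3*log(2) + 4*log(5).

-4*log(3) + 3*log(2) + 4*log(5)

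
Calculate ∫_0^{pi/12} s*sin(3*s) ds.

Integrate by parts once (u = s, dv = sin(3*s) ds).
An antiderivative is F(s) = -s*cos(3*s)/3 + sin(3*s)/9.
Then F(pi/12) - F(0) = (sqrt(2)*(4 - pi)/72) - (0) = sqrt(2)*(4 - pi)/72.

sqrt(2)*(4 - pi)/72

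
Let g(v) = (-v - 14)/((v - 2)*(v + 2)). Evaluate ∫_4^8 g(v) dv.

-7*log(3) + 3*log(5)

Factor the denominator: v**2 - 4 = (v + 2)(v - 2).
Partial fractions: (-v - 14)/((v - 2)*(v + 2)) = 3/(v + 2) - 4/(v - 2).
An antiderivative is F(v) = -4*log(v - 2) + 3*log(v + 2).
Then F(8) - F(4) = (-4*log(3) - log(2) + 3*log(5)) - (log(27/2)) = -7*log(3) + 3*log(5).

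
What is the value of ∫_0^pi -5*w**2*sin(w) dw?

Integrate by parts twice (u = w^2, dv = -5*sin(w) dw).
An antiderivative is F(w) = 5*w**2*cos(w) - 10*w*sin(w) - 10*cos(w).
Then F(pi) - F(0) = (10 - 5*pi**2) - (-10) = 20 - 5*pi**2.

20 - 5*pi**2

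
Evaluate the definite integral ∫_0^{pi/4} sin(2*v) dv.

An antiderivative is F(v) = -cos(2*v)/2.
Then F(pi/4) - F(0) = (0) - (-1/2) = 1/2.

1/2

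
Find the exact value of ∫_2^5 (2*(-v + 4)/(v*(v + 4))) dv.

Factor the denominator: v**2 + 4*v = (v + 4)v.
Partial fractions: 2*(-v + 4)/(v*(v + 4)) = -4/(v + 4) + 2/v.
An antiderivative is F(v) = 2*log(v) - 4*log(v + 4).
Then F(5) - F(2) = (-8*log(3) + 2*log(5)) - (-4*log(3) - 2*log(2)) = log(100/81).

log(100/81)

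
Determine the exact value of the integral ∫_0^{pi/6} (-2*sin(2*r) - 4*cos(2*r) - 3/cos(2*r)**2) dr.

An antiderivative is F(r) = -2*sin(2*r) + cos(2*r) - 3*tan(2*r)/2.
Then F(pi/6) - F(0) = (1/2 - 5*sqrt(3)/2) - (1) = -5*sqrt(3)/2 - 1/2.

-5*sqrt(3)/2 - 1/2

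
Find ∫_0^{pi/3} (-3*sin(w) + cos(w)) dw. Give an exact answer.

An antiderivative is F(w) = sin(w) + 3*cos(w).
Then F(pi/3) - F(0) = (sqrt(3)/2 + 3/2) - (3) = -3/2 + sqrt(3)/2.

-3/2 + sqrt(3)/2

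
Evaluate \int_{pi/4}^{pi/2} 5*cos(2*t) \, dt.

An antiderivative is F(t) = 5*sin(2*t)/2.
Then F(pi/2) - F(pi/4) = (0) - (5/2) = -5/2.

-5/2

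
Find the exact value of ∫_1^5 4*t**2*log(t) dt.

-496/9 + 500*log(5)/3

Integrate by parts once (u = ln t, dv = 4*t**2 dt).
An antiderivative is F(t) = 4*t**3*(3*log(t) - 1)/9.
Then F(5) - F(1) = (-500/9 + 500*log(5)/3) - (-4/9) = -496/9 + 500*log(5)/3.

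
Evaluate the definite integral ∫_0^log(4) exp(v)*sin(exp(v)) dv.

Let u = exp(v), so du = exp(v) dv. When v = 0, u = 1; when v = log(4), u = 4.
The integral becomes ∫ sin(u) du from 1 to 4, with antiderivative -cos(u).
Back in v: F(v) = -cos(exp(v)).
Then F(log(4)) - F(0) = (-cos(4)) - (-cos(1)) = cos(1) - cos(4).

cos(1) - cos(4)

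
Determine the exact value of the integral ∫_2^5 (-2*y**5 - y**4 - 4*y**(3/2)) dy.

By the power rule, an antiderivative is F(y) = -y**6/3 - 8*y**(5/2)/5 - y**5/5.
Then F(5) - F(2) = (-17500/3 - 40*sqrt(5)) - (-416/15 - 32*sqrt(2)/5) = -29028/5 - 40*sqrt(5) + 32*sqrt(2)/5.

-29028/5 - 40*sqrt(5) + 32*sqrt(2)/5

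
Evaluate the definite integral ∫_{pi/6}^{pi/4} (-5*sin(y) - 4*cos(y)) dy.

-5*sqrt(3)/2 + sqrt(2)/2 + 2

An antiderivative is F(y) = -4*sin(y) + 5*cos(y).
Then F(pi/4) - F(pi/6) = (sqrt(2)/2) - (-2 + 5*sqrt(3)/2) = -5*sqrt(3)/2 + sqrt(2)/2 + 2.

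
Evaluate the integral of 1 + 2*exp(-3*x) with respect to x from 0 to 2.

8/3 - 2*exp(-6)/3

An antiderivative is F(x) = x - 2*exp(-3*x)/3.
Then F(2) - F(0) = (2 - 2*exp(-6)/3) - (-2/3) = 8/3 - 2*exp(-6)/3.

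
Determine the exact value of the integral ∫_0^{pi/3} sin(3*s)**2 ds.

Use the identity sin^2(3*s) = (1 - cos(6*s))/2.
An antiderivative is F(s) = s/2 - sin(6*s)/12.
Then F(pi/3) - F(0) = (pi/6) - (0) = pi/6.

pi/6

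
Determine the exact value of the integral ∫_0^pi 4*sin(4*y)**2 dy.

2*pi

Use the identity sin^2(4*y) = (1 - cos(8*y))/2.
An antiderivative is F(y) = 2*y - sin(8*y)/4.
Then F(pi) - F(0) = (2*pi) - (0) = 2*pi.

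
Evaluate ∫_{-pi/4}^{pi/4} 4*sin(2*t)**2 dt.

Use the identity sin^2(2*t) = (1 - cos(4*t))/2.
An antiderivative is F(t) = 2*t - sin(4*t)/2.
Then F(pi/4) - F(-pi/4) = (pi/2) - (-pi/2) = pi.

pi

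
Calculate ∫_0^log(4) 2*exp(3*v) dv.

Let u = exp(v), so du = exp(v) dv. When v = 0, u = 1; when v = log(4), u = 4.
The integral becomes 2·∫ u**2 du from 1 to 4, with antiderivative 2*u**3/3.
Back in v: F(v) = 2*exp(3*v)/3.
Then F(log(4)) - F(0) = (128/3) - (2/3) = 42.

42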